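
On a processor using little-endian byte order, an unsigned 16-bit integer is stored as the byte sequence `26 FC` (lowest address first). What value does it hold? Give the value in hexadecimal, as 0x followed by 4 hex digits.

0xFC26

Little-endian stores the least-significant byte at the lowest address.
Reassemble most-significant byte first: FC 26 → 0xFC26.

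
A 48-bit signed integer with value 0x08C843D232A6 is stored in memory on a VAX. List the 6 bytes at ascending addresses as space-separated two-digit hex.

Split into bytes (most-significant first): 08 C8 43 D2 32 A6.
In little-endian order the low byte comes first in memory.
So at ascending addresses the bytes are A6 32 D2 43 C8 08.

A6 32 D2 43 C8 08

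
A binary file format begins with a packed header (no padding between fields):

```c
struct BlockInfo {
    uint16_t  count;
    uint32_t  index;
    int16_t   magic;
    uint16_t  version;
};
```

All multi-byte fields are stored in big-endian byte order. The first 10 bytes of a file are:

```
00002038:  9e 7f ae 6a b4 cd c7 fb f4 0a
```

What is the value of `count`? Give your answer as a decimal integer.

`count` is the first field, at byte offset 0, occupying 2 bytes.
Bytes at offsets 0..1: 9E 7F.
In big-endian order the high byte comes first in memory.
The bytes are already most-significant first: 0x9E7F.
0x9E7F = 40575.

40575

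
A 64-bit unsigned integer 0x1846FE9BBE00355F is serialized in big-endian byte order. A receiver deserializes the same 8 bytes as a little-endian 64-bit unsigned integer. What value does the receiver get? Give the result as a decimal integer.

Stored big-endian, the bytes at ascending addresses are 18 46 FE 9B BE 00 35 5F.
Read back as little-endian, the first byte is least significant, giving 0x5F3500BE9BFE4618.
0x5F3500BE9BFE4618 = 6860390426029737496.

6860390426029737496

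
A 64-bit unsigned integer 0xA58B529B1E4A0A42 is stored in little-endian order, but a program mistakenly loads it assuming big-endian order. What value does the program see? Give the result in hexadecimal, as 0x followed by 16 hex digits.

0x420A4A1E9B528BA5

Stored little-endian, the bytes at ascending addresses are 42 0A 4A 1E 9B 52 8B A5.
Read back as big-endian, the last byte is least significant, giving 0x420A4A1E9B528BA5.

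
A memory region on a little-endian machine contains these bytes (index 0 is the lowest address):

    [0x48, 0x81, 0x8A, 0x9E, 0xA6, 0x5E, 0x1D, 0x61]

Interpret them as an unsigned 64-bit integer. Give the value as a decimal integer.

In little-endian order the low byte comes first in memory.
Reassemble most-significant byte first: 61 1D 5E A6 9E 8A 81 48 → 0x611D5EA69E8A8148.
0x611D5EA69E8A8148 = 6997853465721078088.

6997853465721078088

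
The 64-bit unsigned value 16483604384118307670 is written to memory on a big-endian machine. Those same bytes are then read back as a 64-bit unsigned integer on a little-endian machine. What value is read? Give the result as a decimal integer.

6231699294748328420

16483604384118307670 in 64-bit hexadecimal is 0xE4C186DA7D717B56.
Stored big-endian, the bytes at ascending addresses are E4 C1 86 DA 7D 71 7B 56.
Read back as little-endian, the first byte is least significant, giving 0x567B717DDA86C1E4.
0x567B717DDA86C1E4 = 6231699294748328420.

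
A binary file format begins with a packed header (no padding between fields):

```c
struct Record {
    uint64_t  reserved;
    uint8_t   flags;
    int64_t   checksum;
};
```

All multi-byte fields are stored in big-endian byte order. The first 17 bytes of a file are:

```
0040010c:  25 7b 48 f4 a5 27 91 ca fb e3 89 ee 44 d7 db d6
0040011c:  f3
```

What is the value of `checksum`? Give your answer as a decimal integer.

`checksum` follows `reserved` (8 B), `flags` (1 B), so it starts at offset 8 + 1 = 9 and occupies 8 bytes.
Bytes at offsets 9..16: E3 89 EE 44 D7 DB D6 F3.
Big-endian: lowest address holds the most-significant byte.
The bytes are already most-significant first: 0xE389EE44D7DBD6F3.
Top bit is set, so as a signed 64-bit value this is 0xE389EE44D7DBD6F3 − 2^64 = -2050846175843854605.

-2050846175843854605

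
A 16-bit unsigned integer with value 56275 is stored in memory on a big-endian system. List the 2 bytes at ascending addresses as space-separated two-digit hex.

DB D3

56275 in hexadecimal, padded to 16 bits, is 0xDBD3.
Split into bytes (most-significant first): DB D3.
Big-endian stores the most-significant byte at the lowest address.
So the memory order matches the most-significant-first order: DB D3.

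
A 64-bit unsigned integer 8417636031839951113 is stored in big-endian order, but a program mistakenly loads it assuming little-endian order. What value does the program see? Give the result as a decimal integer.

8417636031839951113 in 64-bit hexadecimal is 0x74D1735F56595909.
Stored big-endian, the bytes at ascending addresses are 74 D1 73 5F 56 59 59 09.
Read back as little-endian, the first byte is least significant, giving 0x095959565F73D174.
0x095959565F73D174 = 673667846772085108.

673667846772085108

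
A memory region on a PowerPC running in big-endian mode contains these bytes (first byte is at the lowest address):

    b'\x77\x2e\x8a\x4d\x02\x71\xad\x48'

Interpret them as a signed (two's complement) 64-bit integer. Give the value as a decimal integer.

8587953602800233800

Big-endian stores the most-significant byte at the lowest address.
The bytes are already most-significant first: 0x772E8A4D0271AD48.
0x772E8A4D0271AD48 = 8587953602800233800.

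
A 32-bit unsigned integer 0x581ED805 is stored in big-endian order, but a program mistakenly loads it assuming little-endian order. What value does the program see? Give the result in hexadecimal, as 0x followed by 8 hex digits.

Stored big-endian, the bytes at ascending addresses are 58 1E D8 05.
Read back as little-endian, the first byte is least significant, giving 0x05D81E58.

0x05D81E58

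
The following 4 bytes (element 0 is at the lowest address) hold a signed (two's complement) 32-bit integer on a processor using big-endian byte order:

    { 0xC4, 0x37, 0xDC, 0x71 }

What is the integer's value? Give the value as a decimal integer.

In big-endian order the high byte comes first in memory.
The bytes are already most-significant first: 0xC437DC71.
Top bit is set, so as a signed 32-bit value this is 0xC437DC71 − 2^32 = -1002972047.

-1002972047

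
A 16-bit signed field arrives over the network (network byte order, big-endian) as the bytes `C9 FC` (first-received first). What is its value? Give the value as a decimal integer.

-13828

Big-endian: lowest address holds the most-significant byte.
The bytes are already most-significant first: 0xC9FC.
Top bit is set, so as a signed 16-bit value this is 0xC9FC − 2^16 = -13828.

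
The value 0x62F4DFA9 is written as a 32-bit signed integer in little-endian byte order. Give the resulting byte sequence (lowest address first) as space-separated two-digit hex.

Split into bytes (most-significant first): 62 F4 DF A9.
Little-endian stores the least-significant byte at the lowest address.
So at ascending addresses the bytes are A9 DF F4 62.

A9 DF F4 62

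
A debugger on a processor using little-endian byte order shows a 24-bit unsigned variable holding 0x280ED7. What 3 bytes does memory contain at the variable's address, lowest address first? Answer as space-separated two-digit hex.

D7 0E 28

Split into bytes (most-significant first): 28 0E D7.
Little-endian stores the least-significant byte at the lowest address.
So at ascending addresses the bytes are D7 0E 28.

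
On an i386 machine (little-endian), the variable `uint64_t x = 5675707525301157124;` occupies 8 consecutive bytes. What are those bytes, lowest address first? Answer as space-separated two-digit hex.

5675707525301157124 in hexadecimal, padded to 64 bits, is 0x4EC429EC4E963D04.
Split into bytes (most-significant first): 4E C4 29 EC 4E 96 3D 04.
In little-endian order the low byte comes first in memory.
So at ascending addresses the bytes are 04 3D 96 4E EC 29 C4 4E.

04 3D 96 4E EC 29 C4 4E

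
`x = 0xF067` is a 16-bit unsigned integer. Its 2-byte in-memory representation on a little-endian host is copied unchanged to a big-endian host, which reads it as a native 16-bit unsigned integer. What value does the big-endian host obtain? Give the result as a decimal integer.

Stored little-endian, the bytes at ascending addresses are 67 F0.
Read back as big-endian, the last byte is least significant, giving 0x67F0.
0x67F0 = 26608.

26608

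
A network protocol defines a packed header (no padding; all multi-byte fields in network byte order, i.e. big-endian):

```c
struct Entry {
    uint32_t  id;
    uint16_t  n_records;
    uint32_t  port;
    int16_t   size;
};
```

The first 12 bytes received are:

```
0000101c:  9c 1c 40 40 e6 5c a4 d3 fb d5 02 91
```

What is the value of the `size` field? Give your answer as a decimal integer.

657

`size` follows `id` (4 B), `n_records` (2 B), `port` (4 B), so it starts at offset 4 + 2 + 4 = 10 and occupies 2 bytes.
Bytes at offsets 10..11: 02 91.
In big-endian order the high byte comes first in memory.
The bytes are already most-significant first: 0x0291.
0x0291 = 657.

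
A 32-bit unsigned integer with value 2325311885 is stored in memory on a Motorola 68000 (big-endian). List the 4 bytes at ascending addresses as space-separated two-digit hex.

8A 99 71 8D

2325311885 in hexadecimal, padded to 32 bits, is 0x8A99718D.
Split into bytes (most-significant first): 8A 99 71 8D.
In big-endian order the high byte comes first in memory.
So the memory order matches the most-significant-first order: 8A 99 71 8D.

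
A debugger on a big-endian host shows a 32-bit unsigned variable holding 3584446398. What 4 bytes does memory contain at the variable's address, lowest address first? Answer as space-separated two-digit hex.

3584446398 in hexadecimal, padded to 32 bits, is 0xD5A64FBE.
Split into bytes (most-significant first): D5 A6 4F BE.
In big-endian order the high byte comes first in memory.
So the memory order matches the most-significant-first order: D5 A6 4F BE.

D5 A6 4F BE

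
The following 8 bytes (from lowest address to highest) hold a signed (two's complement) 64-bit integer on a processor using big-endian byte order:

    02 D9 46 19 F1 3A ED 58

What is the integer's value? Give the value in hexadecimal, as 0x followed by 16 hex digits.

Big-endian stores the most-significant byte at the lowest address.
The bytes are already most-significant first: 0x02D94619F13AED58.

0x02D94619F13AED58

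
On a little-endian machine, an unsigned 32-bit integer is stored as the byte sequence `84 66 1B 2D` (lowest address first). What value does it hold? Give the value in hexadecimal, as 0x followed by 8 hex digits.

Little-endian stores the least-significant byte at the lowest address.
Reassemble most-significant byte first: 2D 1B 66 84 → 0x2D1B6684.

0x2D1B6684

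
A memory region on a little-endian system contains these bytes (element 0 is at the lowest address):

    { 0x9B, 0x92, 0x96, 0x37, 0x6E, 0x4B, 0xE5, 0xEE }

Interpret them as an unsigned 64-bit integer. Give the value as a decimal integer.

Little-endian stores the least-significant byte at the lowest address.
Reassemble most-significant byte first: EE E5 4B 6E 37 96 92 9B → 0xEEE54B6E3796929B.
0xEEE54B6E3796929B = 17214248087444689563.

17214248087444689563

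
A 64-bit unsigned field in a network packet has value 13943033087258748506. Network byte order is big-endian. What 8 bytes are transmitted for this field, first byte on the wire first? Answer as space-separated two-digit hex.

C1 7F 9A B8 31 93 66 5A

13943033087258748506 in hexadecimal, padded to 64 bits, is 0xC17F9AB83193665A.
Split into bytes (most-significant first): C1 7F 9A B8 31 93 66 5A.
Big-endian stores the most-significant byte at the lowest address.
So the memory order matches the most-significant-first order: C1 7F 9A B8 31 93 66 5A.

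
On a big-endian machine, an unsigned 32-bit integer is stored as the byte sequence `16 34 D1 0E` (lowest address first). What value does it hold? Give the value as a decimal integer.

372560142

Big-endian stores the most-significant byte at the lowest address.
The bytes are already most-significant first: 0x1634D10E.
0x1634D10E = 372560142.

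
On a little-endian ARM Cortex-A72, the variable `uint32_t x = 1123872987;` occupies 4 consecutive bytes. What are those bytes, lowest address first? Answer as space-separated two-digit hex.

1123872987 in hexadecimal, padded to 32 bits, is 0x42FCF0DB.
Split into bytes (most-significant first): 42 FC F0 DB.
Little-endian: lowest address holds the least-significant byte.
So at ascending addresses the bytes are DB F0 FC 42.

DB F0 FC 42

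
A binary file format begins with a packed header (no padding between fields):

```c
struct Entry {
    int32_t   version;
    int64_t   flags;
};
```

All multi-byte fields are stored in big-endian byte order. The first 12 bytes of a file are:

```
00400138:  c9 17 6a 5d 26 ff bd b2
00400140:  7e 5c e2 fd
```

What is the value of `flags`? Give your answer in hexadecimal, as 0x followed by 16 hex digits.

0x26FFBDB27E5CE2FD

`flags` follows `version` (4 bytes), so it starts at byte offset 4 and occupies 8 bytes.
Bytes at offsets 4..11: 26 FF BD B2 7E 5C E2 FD.
In big-endian order the high byte comes first in memory.
The bytes are already most-significant first: 0x26FFBDB27E5CE2FD.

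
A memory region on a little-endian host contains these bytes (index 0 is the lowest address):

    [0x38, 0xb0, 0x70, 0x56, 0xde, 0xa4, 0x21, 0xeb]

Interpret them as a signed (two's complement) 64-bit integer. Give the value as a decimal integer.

-1503739525725114312

Little-endian stores the least-significant byte at the lowest address.
Reassemble most-significant byte first: EB 21 A4 DE 56 70 B0 38 → 0xEB21A4DE5670B038.
Top bit is set, so as a signed 64-bit value this is 0xEB21A4DE5670B038 − 2^64 = -1503739525725114312.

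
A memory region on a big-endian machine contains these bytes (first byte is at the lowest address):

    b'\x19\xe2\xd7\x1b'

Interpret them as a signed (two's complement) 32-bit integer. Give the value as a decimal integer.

434296603

In big-endian order the high byte comes first in memory.
The bytes are already most-significant first: 0x19E2D71B.
0x19E2D71B = 434296603.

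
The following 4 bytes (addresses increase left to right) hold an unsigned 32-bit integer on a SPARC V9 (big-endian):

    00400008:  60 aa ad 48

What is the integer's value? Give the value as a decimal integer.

Big-endian stores the most-significant byte at the lowest address.
The bytes are already most-significant first: 0x60AAAD48.
0x60AAAD48 = 1621798216.

1621798216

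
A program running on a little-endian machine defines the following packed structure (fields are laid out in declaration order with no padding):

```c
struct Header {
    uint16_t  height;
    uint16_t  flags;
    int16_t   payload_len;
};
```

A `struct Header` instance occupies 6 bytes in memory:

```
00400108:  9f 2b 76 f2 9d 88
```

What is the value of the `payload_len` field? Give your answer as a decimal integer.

-30563

`payload_len` follows `height` (2 B), `flags` (2 B), so it starts at offset 2 + 2 = 4 and occupies 2 bytes.
Bytes at offsets 4..5: 9D 88.
Little-endian: lowest address holds the least-significant byte.
Reassemble most-significant byte first: 88 9D → 0x889D.
Top bit is set, so as a signed 16-bit value this is 0x889D − 2^16 = -30563.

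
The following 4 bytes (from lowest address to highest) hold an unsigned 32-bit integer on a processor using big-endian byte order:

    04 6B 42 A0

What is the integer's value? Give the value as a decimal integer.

Big-endian: lowest address holds the most-significant byte.
The bytes are already most-significant first: 0x046B42A0.
0x046B42A0 = 74138272.

74138272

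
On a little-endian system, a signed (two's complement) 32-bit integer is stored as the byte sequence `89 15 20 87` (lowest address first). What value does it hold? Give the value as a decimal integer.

Little-endian stores the least-significant byte at the lowest address.
Reassemble most-significant byte first: 87 20 15 89 → 0x87201589.
Top bit is set, so as a signed 32-bit value this is 0x87201589 − 2^32 = -2027940471.

-2027940471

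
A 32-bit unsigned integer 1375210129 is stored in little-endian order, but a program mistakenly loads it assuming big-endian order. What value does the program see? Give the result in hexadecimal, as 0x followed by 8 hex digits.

0x910AF851

1375210129 in 32-bit hexadecimal is 0x51F80A91.
Stored little-endian, the bytes at ascending addresses are 91 0A F8 51.
Read back as big-endian, the last byte is least significant, giving 0x910AF851.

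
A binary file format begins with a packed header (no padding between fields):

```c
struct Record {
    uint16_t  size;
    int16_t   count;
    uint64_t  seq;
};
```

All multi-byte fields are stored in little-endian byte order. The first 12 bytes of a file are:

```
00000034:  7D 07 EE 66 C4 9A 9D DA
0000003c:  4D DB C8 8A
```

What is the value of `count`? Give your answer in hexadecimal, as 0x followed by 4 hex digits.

`count` follows `size` (2 bytes), so it starts at byte offset 2 and occupies 2 bytes.
Bytes at offsets 2..3: EE 66.
Little-endian: lowest address holds the least-significant byte.
Reassemble most-significant byte first: 66 EE → 0x66EE.

0x66EE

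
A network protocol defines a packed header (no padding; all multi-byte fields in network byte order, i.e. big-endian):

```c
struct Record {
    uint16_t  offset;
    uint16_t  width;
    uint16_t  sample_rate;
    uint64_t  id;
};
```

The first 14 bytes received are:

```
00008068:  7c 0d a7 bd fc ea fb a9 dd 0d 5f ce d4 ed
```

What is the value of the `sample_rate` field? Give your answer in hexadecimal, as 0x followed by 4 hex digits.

`sample_rate` follows `offset` (2 B), `width` (2 B), so it starts at offset 2 + 2 = 4 and occupies 2 bytes.
Bytes at offsets 4..5: FC EA.
Big-endian: lowest address holds the most-significant byte.
The bytes are already most-significant first: 0xFCEA.

0xFCEA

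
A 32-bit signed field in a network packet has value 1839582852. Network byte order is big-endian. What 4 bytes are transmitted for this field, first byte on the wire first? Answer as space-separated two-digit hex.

1839582852 in hexadecimal, padded to 32 bits, is 0x6DA5CE84.
Split into bytes (most-significant first): 6D A5 CE 84.
In big-endian order the high byte comes first in memory.
So the memory order matches the most-significant-first order: 6D A5 CE 84.

6D A5 CE 84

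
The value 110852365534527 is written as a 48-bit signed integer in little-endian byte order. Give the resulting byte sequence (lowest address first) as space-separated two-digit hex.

3F C5 DE D3 D1 64

110852365534527 in hexadecimal, padded to 48 bits, is 0x64D1D3DEC53F.
Split into bytes (most-significant first): 64 D1 D3 DE C5 3F.
Little-endian: lowest address holds the least-significant byte.
So at ascending addresses the bytes are 3F C5 DE D3 D1 64.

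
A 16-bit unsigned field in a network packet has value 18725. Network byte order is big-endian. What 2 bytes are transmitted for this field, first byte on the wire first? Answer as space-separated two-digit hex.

49 25

18725 in hexadecimal, padded to 16 bits, is 0x4925.
Split into bytes (most-significant first): 49 25.
Big-endian stores the most-significant byte at the lowest address.
So the memory order matches the most-significant-first order: 49 25.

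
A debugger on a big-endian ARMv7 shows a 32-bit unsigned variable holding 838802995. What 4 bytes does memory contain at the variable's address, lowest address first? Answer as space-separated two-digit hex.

838802995 in hexadecimal, padded to 32 bits, is 0x31FF1E33.
Split into bytes (most-significant first): 31 FF 1E 33.
In big-endian order the high byte comes first in memory.
So the memory order matches the most-significant-first order: 31 FF 1E 33.

31 FF 1E 33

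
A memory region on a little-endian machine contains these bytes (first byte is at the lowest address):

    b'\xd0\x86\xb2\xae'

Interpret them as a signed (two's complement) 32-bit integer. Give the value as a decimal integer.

In little-endian order the low byte comes first in memory.
Reassemble most-significant byte first: AE B2 86 D0 → 0xAEB286D0.
Top bit is set, so as a signed 32-bit value this is 0xAEB286D0 − 2^32 = -1364031792.

-1364031792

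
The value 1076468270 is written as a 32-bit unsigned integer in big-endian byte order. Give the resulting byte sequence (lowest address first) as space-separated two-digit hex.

40 29 9A 2E

1076468270 in hexadecimal, padded to 32 bits, is 0x40299A2E.
Split into bytes (most-significant first): 40 29 9A 2E.
Big-endian stores the most-significant byte at the lowest address.
So the memory order matches the most-significant-first order: 40 29 9A 2E.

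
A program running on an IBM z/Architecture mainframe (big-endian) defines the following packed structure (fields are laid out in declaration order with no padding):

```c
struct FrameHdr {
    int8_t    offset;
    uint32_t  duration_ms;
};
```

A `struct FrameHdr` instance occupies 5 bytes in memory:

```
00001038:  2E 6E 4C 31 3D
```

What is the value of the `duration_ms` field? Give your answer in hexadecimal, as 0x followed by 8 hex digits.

`duration_ms` follows `offset` (1 byte), so it starts at byte offset 1 and occupies 4 bytes.
Bytes at offsets 1..4: 6E 4C 31 3D.
Big-endian: lowest address holds the most-significant byte.
The bytes are already most-significant first: 0x6E4C313D.

0x6E4C313D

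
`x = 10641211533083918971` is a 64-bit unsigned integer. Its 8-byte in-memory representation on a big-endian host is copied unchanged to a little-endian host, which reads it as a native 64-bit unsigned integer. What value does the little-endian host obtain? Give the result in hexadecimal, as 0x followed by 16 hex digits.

10641211533083918971 in 64-bit hexadecimal is 0x93AD2D828141C27B.
Stored big-endian, the bytes at ascending addresses are 93 AD 2D 82 81 41 C2 7B.
Read back as little-endian, the first byte is least significant, giving 0x7BC24181822DAD93.

0x7BC24181822DAD93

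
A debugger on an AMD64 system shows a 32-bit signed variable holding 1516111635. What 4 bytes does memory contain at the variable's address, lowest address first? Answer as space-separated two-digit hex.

1516111635 in hexadecimal, padded to 32 bits, is 0x5A5E0713.
Split into bytes (most-significant first): 5A 5E 07 13.
Little-endian stores the least-significant byte at the lowest address.
So at ascending addresses the bytes are 13 07 5E 5A.

13 07 5E 5A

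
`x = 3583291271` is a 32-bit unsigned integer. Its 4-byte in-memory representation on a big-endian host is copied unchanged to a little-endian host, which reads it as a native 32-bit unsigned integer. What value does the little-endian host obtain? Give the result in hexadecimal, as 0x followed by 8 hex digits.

3583291271 in 32-bit hexadecimal is 0xD594AF87.
Stored big-endian, the bytes at ascending addresses are D5 94 AF 87.
Read back as little-endian, the first byte is least significant, giving 0x87AF94D5.

0x87AF94D5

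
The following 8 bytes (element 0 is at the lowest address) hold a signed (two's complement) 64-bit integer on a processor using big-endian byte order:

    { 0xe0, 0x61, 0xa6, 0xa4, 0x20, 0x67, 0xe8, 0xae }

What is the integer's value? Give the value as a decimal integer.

Big-endian stores the most-significant byte at the lowest address.
The bytes are already most-significant first: 0xE061A6A42067E8AE.
Top bit is set, so as a signed 64-bit value this is 0xE061A6A42067E8AE − 2^64 = -2278356712624232274.

-2278356712624232274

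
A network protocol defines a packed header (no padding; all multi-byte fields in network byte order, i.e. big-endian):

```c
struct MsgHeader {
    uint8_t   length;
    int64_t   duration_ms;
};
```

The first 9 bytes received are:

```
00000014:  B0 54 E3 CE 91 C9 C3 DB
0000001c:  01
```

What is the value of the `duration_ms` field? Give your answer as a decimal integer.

6116959844449901313

`duration_ms` follows `length` (1 byte), so it starts at byte offset 1 and occupies 8 bytes.
Bytes at offsets 1..8: 54 E3 CE 91 C9 C3 DB 01.
In big-endian order the high byte comes first in memory.
The bytes are already most-significant first: 0x54E3CE91C9C3DB01.
0x54E3CE91C9C3DB01 = 6116959844449901313.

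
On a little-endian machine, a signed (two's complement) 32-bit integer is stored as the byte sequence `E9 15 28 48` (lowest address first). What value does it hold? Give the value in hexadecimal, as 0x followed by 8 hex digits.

0x482815E9

Little-endian stores the least-significant byte at the lowest address.
Reassemble most-significant byte first: 48 28 15 E9 → 0x482815E9.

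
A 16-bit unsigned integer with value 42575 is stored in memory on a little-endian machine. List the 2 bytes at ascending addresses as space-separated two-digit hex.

42575 in hexadecimal, padded to 16 bits, is 0xA64F.
Split into bytes (most-significant first): A6 4F.
Little-endian stores the least-significant byte at the lowest address.
So at ascending addresses the bytes are 4F A6.

4F A6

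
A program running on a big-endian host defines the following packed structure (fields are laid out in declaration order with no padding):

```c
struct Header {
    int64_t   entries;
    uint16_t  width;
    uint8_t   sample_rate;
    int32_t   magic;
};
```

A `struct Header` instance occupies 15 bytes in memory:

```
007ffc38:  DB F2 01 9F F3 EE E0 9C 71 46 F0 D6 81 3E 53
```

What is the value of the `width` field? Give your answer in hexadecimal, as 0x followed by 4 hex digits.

`width` follows `entries` (8 bytes), so it starts at byte offset 8 and occupies 2 bytes.
Bytes at offsets 8..9: 71 46.
Big-endian: lowest address holds the most-significant byte.
The bytes are already most-significant first: 0x7146.

0x7146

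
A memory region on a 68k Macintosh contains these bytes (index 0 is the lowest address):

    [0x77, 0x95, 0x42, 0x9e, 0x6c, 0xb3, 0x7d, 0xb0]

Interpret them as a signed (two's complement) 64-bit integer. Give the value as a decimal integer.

In big-endian order the high byte comes first in memory.
The bytes are already most-significant first: 0x7795429E6CB37DB0.
0x7795429E6CB37DB0 = 8616866710239280560.

8616866710239280560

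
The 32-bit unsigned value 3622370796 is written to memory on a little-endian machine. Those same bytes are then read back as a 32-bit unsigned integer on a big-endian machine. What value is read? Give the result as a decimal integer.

3976063191

3622370796 in 32-bit hexadecimal is 0xD7E8FDEC.
Stored little-endian, the bytes at ascending addresses are EC FD E8 D7.
Read back as big-endian, the last byte is least significant, giving 0xECFDE8D7.
0xECFDE8D7 = 3976063191.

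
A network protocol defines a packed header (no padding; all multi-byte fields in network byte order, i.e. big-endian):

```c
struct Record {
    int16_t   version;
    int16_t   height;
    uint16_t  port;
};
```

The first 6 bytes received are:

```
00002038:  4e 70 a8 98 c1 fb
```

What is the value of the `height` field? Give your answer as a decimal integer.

`height` follows `version` (2 bytes), so it starts at byte offset 2 and occupies 2 bytes.
Bytes at offsets 2..3: A8 98.
Big-endian stores the most-significant byte at the lowest address.
The bytes are already most-significant first: 0xA898.
Top bit is set, so as a signed 16-bit value this is 0xA898 − 2^16 = -22376.

-22376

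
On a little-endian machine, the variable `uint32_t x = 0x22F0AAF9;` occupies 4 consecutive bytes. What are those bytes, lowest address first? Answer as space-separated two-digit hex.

Split into bytes (most-significant first): 22 F0 AA F9.
Little-endian stores the least-significant byte at the lowest address.
So at ascending addresses the bytes are F9 AA F0 22.

F9 AA F0 22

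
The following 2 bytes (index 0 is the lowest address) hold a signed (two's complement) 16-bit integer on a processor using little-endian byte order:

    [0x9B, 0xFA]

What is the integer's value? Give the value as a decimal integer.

In little-endian order the low byte comes first in memory.
Reassemble most-significant byte first: FA 9B → 0xFA9B.
Top bit is set, so as a signed 16-bit value this is 0xFA9B − 2^16 = -1381.

-1381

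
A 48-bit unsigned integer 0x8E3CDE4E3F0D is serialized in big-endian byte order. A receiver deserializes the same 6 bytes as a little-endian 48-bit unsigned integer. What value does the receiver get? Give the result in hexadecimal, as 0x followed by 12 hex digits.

Stored big-endian, the bytes at ascending addresses are 8E 3C DE 4E 3F 0D.
Read back as little-endian, the first byte is least significant, giving 0x0D3F4EDE3C8E.

0x0D3F4EDE3C8E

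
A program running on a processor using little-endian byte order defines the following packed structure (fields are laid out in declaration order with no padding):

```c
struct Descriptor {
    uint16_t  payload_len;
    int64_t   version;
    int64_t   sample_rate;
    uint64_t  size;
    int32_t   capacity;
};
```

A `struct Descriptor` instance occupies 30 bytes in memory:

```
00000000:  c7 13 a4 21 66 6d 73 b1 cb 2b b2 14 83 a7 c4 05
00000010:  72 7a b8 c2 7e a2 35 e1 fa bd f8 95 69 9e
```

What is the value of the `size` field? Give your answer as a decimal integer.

`size` follows `payload_len` (2 B), `version` (8 B), `sample_rate` (8 B), so it starts at offset 2 + 8 + 8 = 18 and occupies 8 bytes.
Bytes at offsets 18..25: B8 C2 7E A2 35 E1 FA BD.
Little-endian: lowest address holds the least-significant byte.
Reassemble most-significant byte first: BD FA E1 35 A2 7E C2 B8 → 0xBDFAE135A27EC2B8.
0xBDFAE135A27EC2B8 = 13689501637821776568.

13689501637821776568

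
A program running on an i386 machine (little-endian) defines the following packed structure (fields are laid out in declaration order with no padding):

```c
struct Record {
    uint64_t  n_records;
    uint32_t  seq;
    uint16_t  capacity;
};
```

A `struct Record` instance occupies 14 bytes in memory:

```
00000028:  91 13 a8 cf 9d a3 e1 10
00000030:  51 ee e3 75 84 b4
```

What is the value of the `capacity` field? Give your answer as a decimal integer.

46212

`capacity` follows `n_records` (8 B), `seq` (4 B), so it starts at offset 8 + 4 = 12 and occupies 2 bytes.
Bytes at offsets 12..13: 84 B4.
Little-endian: lowest address holds the least-significant byte.
Reassemble most-significant byte first: B4 84 → 0xB484.
0xB484 = 46212.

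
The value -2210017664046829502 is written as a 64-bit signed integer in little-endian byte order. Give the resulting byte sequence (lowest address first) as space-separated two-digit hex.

Two's complement of -2210017664046829502 in 64 bits: 2210017664046829502 = 0x1EAB8F5B34D98FBE; invert → 0xE15470A4CB267041; add 1 → 0xE15470A4CB267042.
Split into bytes (most-significant first): E1 54 70 A4 CB 26 70 42.
Little-endian stores the least-significant byte at the lowest address.
So at ascending addresses the bytes are 42 70 26 CB A4 70 54 E1.

42 70 26 CB A4 70 54 E1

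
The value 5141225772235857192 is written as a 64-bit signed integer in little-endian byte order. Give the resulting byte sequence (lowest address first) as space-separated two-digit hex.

28 9D 33 B8 99 4D 59 47

5141225772235857192 in hexadecimal, padded to 64 bits, is 0x47594D99B8339D28.
Split into bytes (most-significant first): 47 59 4D 99 B8 33 9D 28.
In little-endian order the low byte comes first in memory.
So at ascending addresses the bytes are 28 9D 33 B8 99 4D 59 47.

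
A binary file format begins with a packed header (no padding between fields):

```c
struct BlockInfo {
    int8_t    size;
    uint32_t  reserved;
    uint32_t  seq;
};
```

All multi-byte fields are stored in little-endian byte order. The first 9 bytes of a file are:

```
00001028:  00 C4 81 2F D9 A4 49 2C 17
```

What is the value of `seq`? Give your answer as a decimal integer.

`seq` follows `size` (1 B), `reserved` (4 B), so it starts at offset 1 + 4 = 5 and occupies 4 bytes.
Bytes at offsets 5..8: A4 49 2C 17.
Little-endian: lowest address holds the least-significant byte.
Reassemble most-significant byte first: 17 2C 49 A4 → 0x172C49A4.
0x172C49A4 = 388778404.

388778404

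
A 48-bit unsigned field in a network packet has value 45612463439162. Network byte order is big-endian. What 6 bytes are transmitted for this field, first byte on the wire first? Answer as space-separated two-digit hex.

29 7B FA AE 3D 3A

45612463439162 in hexadecimal, padded to 48 bits, is 0x297BFAAE3D3A.
Split into bytes (most-significant first): 29 7B FA AE 3D 3A.
Big-endian stores the most-significant byte at the lowest address.
So the memory order matches the most-significant-first order: 29 7B FA AE 3D 3A.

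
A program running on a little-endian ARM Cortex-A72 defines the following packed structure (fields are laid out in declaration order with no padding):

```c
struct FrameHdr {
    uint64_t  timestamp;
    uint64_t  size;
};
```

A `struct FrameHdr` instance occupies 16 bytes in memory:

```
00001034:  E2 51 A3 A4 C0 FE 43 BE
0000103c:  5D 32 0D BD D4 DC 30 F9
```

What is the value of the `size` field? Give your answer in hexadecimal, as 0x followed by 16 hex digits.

0xF930DCD4BD0D325D

`size` follows `timestamp` (8 bytes), so it starts at byte offset 8 and occupies 8 bytes.
Bytes at offsets 8..15: 5D 32 0D BD D4 DC 30 F9.
Little-endian stores the least-significant byte at the lowest address.
Reassemble most-significant byte first: F9 30 DC D4 BD 0D 32 5D → 0xF930DCD4BD0D325D.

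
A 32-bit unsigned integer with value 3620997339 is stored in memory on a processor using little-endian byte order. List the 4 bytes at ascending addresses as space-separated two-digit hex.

3620997339 in hexadecimal, padded to 32 bits, is 0xD7D408DB.
Split into bytes (most-significant first): D7 D4 08 DB.
In little-endian order the low byte comes first in memory.
So at ascending addresses the bytes are DB 08 D4 D7.

DB 08 D4 D7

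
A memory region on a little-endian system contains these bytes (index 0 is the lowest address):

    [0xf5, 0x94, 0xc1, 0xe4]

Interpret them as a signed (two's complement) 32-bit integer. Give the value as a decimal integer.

Little-endian: lowest address holds the least-significant byte.
Reassemble most-significant byte first: E4 C1 94 F5 → 0xE4C194F5.
Top bit is set, so as a signed 32-bit value this is 0xE4C194F5 − 2^32 = -457075467.

-457075467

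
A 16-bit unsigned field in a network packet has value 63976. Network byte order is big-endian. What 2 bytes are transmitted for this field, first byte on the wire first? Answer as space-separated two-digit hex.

F9 E8

63976 in hexadecimal, padded to 16 bits, is 0xF9E8.
Split into bytes (most-significant first): F9 E8.
Big-endian: lowest address holds the most-significant byte.
So the memory order matches the most-significant-first order: F9 E8.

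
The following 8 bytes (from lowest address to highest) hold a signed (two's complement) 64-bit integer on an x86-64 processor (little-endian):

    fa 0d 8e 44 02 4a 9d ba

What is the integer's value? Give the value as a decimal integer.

Little-endian: lowest address holds the least-significant byte.
Reassemble most-significant byte first: BA 9D 4A 02 44 8E 0D FA → 0xBA9D4A02448E0DFA.
Top bit is set, so as a signed 64-bit value this is 0xBA9D4A02448E0DFA − 2^64 = -4999758637710832134.

-4999758637710832134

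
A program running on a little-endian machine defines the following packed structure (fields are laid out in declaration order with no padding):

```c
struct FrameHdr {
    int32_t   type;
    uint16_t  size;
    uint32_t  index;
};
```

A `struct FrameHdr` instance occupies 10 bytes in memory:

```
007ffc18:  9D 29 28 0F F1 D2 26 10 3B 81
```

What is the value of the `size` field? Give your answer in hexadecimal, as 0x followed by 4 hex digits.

0xD2F1

`size` follows `type` (4 bytes), so it starts at byte offset 4 and occupies 2 bytes.
Bytes at offsets 4..5: F1 D2.
Little-endian: lowest address holds the least-significant byte.
Reassemble most-significant byte first: D2 F1 → 0xD2F1.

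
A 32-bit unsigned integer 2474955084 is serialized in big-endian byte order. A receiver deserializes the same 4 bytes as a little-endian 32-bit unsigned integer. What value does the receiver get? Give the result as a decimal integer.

2474955084 in 32-bit hexadecimal is 0x9384D14C.
Stored big-endian, the bytes at ascending addresses are 93 84 D1 4C.
Read back as little-endian, the first byte is least significant, giving 0x4CD18493.
0x4CD18493 = 1288799379.

1288799379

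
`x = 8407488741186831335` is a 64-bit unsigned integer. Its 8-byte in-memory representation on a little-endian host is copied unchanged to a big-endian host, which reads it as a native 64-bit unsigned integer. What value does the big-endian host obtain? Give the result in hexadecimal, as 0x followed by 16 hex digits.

8407488741186831335 in 64-bit hexadecimal is 0x74AD66771F8983E7.
Stored little-endian, the bytes at ascending addresses are E7 83 89 1F 77 66 AD 74.
Read back as big-endian, the last byte is least significant, giving 0xE783891F7766AD74.

0xE783891F7766AD74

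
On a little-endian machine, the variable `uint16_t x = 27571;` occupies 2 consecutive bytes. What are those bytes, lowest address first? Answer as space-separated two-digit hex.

B3 6B

27571 in hexadecimal, padded to 16 bits, is 0x6BB3.
Split into bytes (most-significant first): 6B B3.
In little-endian order the low byte comes first in memory.
So at ascending addresses the bytes are B3 6B.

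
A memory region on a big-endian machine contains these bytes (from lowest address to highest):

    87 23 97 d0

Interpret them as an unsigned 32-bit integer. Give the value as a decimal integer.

Big-endian stores the most-significant byte at the lowest address.
The bytes are already most-significant first: 0x872397D0.
0x872397D0 = 2267256784.

2267256784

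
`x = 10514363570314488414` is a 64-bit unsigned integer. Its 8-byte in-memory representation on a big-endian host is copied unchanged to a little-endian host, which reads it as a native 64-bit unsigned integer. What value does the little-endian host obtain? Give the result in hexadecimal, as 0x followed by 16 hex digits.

10514363570314488414 in 64-bit hexadecimal is 0x91EA85F5AFE72A5E.
Stored big-endian, the bytes at ascending addresses are 91 EA 85 F5 AF E7 2A 5E.
Read back as little-endian, the first byte is least significant, giving 0x5E2AE7AFF585EA91.

0x5E2AE7AFF585EA91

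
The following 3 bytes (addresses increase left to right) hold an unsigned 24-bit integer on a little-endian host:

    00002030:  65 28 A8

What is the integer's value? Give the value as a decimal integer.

11020389

In little-endian order the low byte comes first in memory.
Reassemble most-significant byte first: A8 28 65 → 0xA82865.
0xA82865 = 11020389.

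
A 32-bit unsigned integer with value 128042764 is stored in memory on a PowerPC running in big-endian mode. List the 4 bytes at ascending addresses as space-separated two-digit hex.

07 A1 C7 0C

128042764 in hexadecimal, padded to 32 bits, is 0x07A1C70C.
Split into bytes (most-significant first): 07 A1 C7 0C.
Big-endian: lowest address holds the most-significant byte.
So the memory order matches the most-significant-first order: 07 A1 C7 0C.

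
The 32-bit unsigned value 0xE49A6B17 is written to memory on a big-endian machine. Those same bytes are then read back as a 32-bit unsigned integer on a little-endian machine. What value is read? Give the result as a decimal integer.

392927972

Stored big-endian, the bytes at ascending addresses are E4 9A 6B 17.
Read back as little-endian, the first byte is least significant, giving 0x176B9AE4.
0x176B9AE4 = 392927972.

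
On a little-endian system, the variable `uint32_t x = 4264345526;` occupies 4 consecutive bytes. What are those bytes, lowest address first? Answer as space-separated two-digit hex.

B6 BF 2C FE

4264345526 in hexadecimal, padded to 32 bits, is 0xFE2CBFB6.
Split into bytes (most-significant first): FE 2C BF B6.
Little-endian stores the least-significant byte at the lowest address.
So at ascending addresses the bytes are B6 BF 2C FE.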